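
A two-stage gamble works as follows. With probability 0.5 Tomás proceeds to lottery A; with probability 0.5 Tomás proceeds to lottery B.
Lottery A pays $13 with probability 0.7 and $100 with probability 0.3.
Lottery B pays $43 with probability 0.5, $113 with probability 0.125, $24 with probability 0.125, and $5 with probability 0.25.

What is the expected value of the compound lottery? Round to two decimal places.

$39.49

EV(A) = 0.7 × 13 + 0.3 × 100 = 9.1 + 30 = 39.1
EV(B) = 0.5 × 43 + 0.125 × 113 + 0.125 × 24 + 0.25 × 5 = 21.5 + 14.125 + 3 + 1.25 = 39.875
Overall = 0.5 × 39.1 + 0.5 × 39.875 = 19.55 + 19.9375 = 39.4875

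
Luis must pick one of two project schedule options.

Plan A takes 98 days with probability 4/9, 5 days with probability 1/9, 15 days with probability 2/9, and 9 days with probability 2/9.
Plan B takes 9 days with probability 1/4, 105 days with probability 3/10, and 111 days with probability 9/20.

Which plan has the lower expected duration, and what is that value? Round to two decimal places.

Plan A (49.44 days)

Plan A = 4/9 × 98 + 1/9 × 5 + 2/9 × 15 + 2/9 × 9 = 43.5556 + 0.5556 + 3.3333 + 2 = 49.4444
Plan B = 1/4 × 9 + 3/10 × 105 + 9/20 × 111 = 2.25 + 31.5 + 49.95 = 83.7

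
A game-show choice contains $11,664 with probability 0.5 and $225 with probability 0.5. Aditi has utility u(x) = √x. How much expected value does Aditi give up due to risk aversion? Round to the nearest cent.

E[u] = 0.5·√11664 + 0.5·√225 = 0.5·108 + 0.5·15 = 61.5
CE = (61.5)² = 3782.25
Risk premium = EV − CE = 5944.5 − 3782.25 = 2162.25

$2,162.25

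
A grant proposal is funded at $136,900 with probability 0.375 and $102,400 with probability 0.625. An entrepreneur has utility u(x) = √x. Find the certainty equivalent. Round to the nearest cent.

$114,751.56

E[u] = 0.375·√136900 + 0.625·√102400 = 0.375·370 + 0.625·320 = 338.75
CE = (338.75)² = 114751.5625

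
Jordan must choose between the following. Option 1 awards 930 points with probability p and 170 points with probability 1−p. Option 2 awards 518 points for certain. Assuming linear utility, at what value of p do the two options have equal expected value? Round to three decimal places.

p = 0.458

p·930 + (1−p)·170 = 518
760p + 170 = 518
p = (518 − 170) / 760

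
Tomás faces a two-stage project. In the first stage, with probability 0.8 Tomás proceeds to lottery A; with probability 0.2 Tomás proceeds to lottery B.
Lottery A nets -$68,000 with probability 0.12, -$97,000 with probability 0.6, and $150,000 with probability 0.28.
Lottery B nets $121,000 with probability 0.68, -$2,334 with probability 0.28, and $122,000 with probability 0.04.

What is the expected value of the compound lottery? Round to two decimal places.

-$2,186.70

EV(A) = 0.12 × (-68000) + 0.6 × (-97000) + 0.28 × 150000 = -8160 − 58200 + 42000 = -24360
EV(B) = 0.68 × 121000 + 0.28 × (-2334) + 0.04 × 122000 = 82280 − 653.52 + 4880 = 86506.48
Overall = 0.8 × (-24360) + 0.2 × 86506.48 = -19488 + 17301.296 = -2186.704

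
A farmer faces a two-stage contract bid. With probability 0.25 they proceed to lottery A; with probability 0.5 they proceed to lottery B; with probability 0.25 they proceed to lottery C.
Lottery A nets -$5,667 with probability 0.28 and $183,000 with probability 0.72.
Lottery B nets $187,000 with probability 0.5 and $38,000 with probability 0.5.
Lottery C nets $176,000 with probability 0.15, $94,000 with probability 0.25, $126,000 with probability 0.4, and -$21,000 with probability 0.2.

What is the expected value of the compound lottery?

$112,818.31

EV(A) = 0.28 × (-5667) + 0.72 × 183000 = -1586.76 + 131760 = 130173.24
EV(B) = 0.5 × 187000 + 0.5 × 38000 = 93500 + 19000 = 112500
EV(C) = 0.15 × 176000 + 0.25 × 94000 + 0.4 × 126000 + 0.2 × (-21000) = 26400 + 23500 + 50400 − 4200 = 96100
Overall = 0.25 × 130173.24 + 0.5 × 112500 + 0.25 × 96100 = 32543.31 + 56250 + 24025 = 112818.31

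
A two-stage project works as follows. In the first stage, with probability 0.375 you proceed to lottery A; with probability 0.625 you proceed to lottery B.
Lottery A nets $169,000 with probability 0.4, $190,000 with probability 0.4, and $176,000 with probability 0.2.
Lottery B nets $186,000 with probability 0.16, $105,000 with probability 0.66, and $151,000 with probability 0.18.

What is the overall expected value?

EV(A) = 0.4 × 169000 + 0.4 × 190000 + 0.2 × 176000 = 67600 + 76000 + 35200 = 178800
EV(B) = 0.16 × 186000 + 0.66 × 105000 + 0.18 × 151000 = 29760 + 69300 + 27180 = 126240
Overall = 0.375 × 178800 + 0.625 × 126240 = 67050 + 78900 = 145950

$145,950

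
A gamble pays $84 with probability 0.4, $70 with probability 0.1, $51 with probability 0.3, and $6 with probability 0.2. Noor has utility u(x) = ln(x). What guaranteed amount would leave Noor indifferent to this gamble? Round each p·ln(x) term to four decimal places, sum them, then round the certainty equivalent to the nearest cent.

E[u] = 0.4·ln(84) + 0.1·ln(70) + 0.3·ln(51) + 0.2·ln(6) = 1.7723 + 0.4248 + 1.1795 + 0.3584 = 3.7350
CE = e^3.7350 ≈ 41.89

$41.89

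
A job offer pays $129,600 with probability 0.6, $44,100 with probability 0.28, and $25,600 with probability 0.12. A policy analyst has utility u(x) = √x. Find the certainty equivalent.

E[u] = 0.6·√129600 + 0.28·√44100 + 0.12·√25600 = 0.6·360 + 0.28·210 + 0.12·160 = 294
CE = (294)² = 86436

$86,436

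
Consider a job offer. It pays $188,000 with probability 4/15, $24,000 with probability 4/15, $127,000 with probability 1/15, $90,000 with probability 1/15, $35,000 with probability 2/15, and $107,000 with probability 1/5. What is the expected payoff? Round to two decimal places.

$97,066.67

EV = 4/15 × 188000 + 4/15 × 24000 + 1/15 × 127000 + 1/15 × 90000 + 2/15 × 35000 + 1/5 × 107000 = 50133.3333 + 6400 + 8466.6667 + 6000 + 4666.6667 + 21400 = 97066.6667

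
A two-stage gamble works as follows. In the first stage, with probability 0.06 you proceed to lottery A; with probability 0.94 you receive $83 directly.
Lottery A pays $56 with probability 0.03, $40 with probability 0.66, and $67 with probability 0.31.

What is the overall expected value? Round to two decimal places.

$80.95

EV(A) = 0.03 × 56 + 0.66 × 40 + 0.31 × 67 = 1.68 + 26.4 + 20.77 = 48.85
Branch B: 83 (certain)
Overall = 0.06 × 48.85 + 0.94 × 83 = 2.931 + 78.02 = 80.951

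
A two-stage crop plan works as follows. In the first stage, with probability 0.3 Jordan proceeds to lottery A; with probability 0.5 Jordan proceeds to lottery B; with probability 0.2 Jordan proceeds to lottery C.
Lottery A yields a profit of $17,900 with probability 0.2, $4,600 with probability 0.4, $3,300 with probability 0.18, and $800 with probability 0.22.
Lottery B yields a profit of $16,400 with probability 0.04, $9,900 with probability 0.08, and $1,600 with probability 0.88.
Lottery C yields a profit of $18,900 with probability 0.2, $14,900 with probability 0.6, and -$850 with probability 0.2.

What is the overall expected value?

EV(A) = 0.2 × 17900 + 0.4 × 4600 + 0.18 × 3300 + 0.22 × 800 = 3580 + 1840 + 594 + 176 = 6190
EV(B) = 0.04 × 16400 + 0.08 × 9900 + 0.88 × 1600 = 656 + 792 + 1408 = 2856
EV(C) = 0.2 × 18900 + 0.6 × 14900 + 0.2 × (-850) = 3780 + 8940 − 170 = 12550
Overall = 0.3 × 6190 + 0.5 × 2856 + 0.2 × 12550 = 1857 + 1428 + 2510 = 5795

$5,795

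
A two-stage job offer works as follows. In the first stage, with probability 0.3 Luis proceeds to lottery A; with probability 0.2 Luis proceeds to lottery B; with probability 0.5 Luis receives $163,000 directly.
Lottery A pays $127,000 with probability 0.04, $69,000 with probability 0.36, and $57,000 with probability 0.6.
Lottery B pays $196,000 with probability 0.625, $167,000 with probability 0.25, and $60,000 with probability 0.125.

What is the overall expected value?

EV(A) = 0.04 × 127000 + 0.36 × 69000 + 0.6 × 57000 = 5080 + 24840 + 34200 = 64120
EV(B) = 0.625 × 196000 + 0.25 × 167000 + 0.125 × 60000 = 122500 + 41750 + 7500 = 171750
Branch C: 163000 (certain)
Overall = 0.3 × 64120 + 0.2 × 171750 + 0.5 × 163000 = 19236 + 34350 + 81500 = 135086

$135,086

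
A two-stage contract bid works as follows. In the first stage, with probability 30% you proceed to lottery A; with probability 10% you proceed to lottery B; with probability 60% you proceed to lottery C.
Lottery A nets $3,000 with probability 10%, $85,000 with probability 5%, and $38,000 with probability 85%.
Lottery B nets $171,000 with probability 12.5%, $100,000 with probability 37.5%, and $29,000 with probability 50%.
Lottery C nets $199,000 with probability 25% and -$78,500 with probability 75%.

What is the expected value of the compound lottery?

EV(A) = 0.1 × 3000 + 0.05 × 85000 + 0.85 × 38000 = 300 + 4250 + 32300 = 36850
EV(B) = 0.125 × 171000 + 0.375 × 100000 + 0.5 × 29000 = 21375 + 37500 + 14500 = 73375
EV(C) = 0.25 × 199000 + 0.75 × (-78500) = 49750 − 58875 = -9125
Overall = 0.3 × 36850 + 0.1 × 73375 + 0.6 × (-9125) = 11055 + 7337.5 − 5475 = 12917.5

$12,917.50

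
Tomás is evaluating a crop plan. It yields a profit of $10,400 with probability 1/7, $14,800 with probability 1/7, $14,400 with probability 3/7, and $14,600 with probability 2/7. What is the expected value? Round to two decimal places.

$13,942.86

EV = 1/7 × 10400 + 1/7 × 14800 + 3/7 × 14400 + 2/7 × 14600 = 1485.7143 + 2114.2857 + 6171.4286 + 4171.4286 = 13942.8571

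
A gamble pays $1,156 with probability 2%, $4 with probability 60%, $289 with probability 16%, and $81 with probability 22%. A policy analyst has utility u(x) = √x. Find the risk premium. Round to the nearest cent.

$46.28

E[u] = 0.02·√1156 + 0.6·√4 + 0.16·√289 + 0.22·√81 = 0.02·34 + 0.6·2 + 0.16·17 + 0.22·9 = 6.58
CE = (6.58)² = 43.2964
Risk premium = EV − CE = 89.58 − 43.2964 = 46.2836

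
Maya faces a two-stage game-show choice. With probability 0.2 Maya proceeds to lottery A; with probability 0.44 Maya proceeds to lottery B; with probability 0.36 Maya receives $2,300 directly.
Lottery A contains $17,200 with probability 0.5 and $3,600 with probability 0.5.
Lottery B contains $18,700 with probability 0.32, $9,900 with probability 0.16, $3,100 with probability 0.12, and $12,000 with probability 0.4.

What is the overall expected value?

$8,513.60

EV(A) = 0.5 × 17200 + 0.5 × 3600 = 8600 + 1800 = 10400
EV(B) = 0.32 × 18700 + 0.16 × 9900 + 0.12 × 3100 + 0.4 × 12000 = 5984 + 1584 + 372 + 4800 = 12740
Branch C: 2300 (certain)
Overall = 0.2 × 10400 + 0.44 × 12740 + 0.36 × 2300 = 2080 + 5605.6 + 828 = 8513.6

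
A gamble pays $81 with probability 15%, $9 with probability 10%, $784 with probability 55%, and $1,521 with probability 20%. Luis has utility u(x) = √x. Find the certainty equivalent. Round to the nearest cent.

E[u] = 0.15·√81 + 0.1·√9 + 0.55·√784 + 0.2·√1521 = 0.15·9 + 0.1·3 + 0.55·28 + 0.2·39 = 24.85
CE = (24.85)² = 617.5225

$617.52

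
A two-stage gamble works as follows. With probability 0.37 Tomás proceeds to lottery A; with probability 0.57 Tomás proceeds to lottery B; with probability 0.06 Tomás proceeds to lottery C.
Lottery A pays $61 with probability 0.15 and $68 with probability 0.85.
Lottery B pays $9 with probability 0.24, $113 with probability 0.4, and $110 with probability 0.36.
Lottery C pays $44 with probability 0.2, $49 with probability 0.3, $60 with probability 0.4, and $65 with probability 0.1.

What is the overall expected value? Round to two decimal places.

$77.58

EV(A) = 0.15 × 61 + 0.85 × 68 = 9.15 + 57.8 = 66.95
EV(B) = 0.24 × 9 + 0.4 × 113 + 0.36 × 110 = 2.16 + 45.2 + 39.6 = 86.96
EV(C) = 0.2 × 44 + 0.3 × 49 + 0.4 × 60 + 0.1 × 65 = 8.8 + 14.7 + 24 + 6.5 = 54
Overall = 0.37 × 66.95 + 0.57 × 86.96 + 0.06 × 54 = 24.7715 + 49.5672 + 3.24 = 77.5787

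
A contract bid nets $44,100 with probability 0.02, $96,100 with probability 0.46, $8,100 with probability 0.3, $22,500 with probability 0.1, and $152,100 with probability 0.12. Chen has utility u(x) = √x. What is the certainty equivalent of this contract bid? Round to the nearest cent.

E[u] = 0.02·√44100 + 0.46·√96100 + 0.3·√8100 + 0.1·√22500 + 0.12·√152100 = 0.02·210 + 0.46·310 + 0.3·90 + 0.1·150 + 0.12·390 = 235.6
CE = (235.6)² = 55507.36

$55,507.36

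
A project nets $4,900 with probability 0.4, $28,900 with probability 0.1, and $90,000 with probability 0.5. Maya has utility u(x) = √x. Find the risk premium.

$11,825

E[u] = 0.4·√4900 + 0.1·√28900 + 0.5·√90000 = 0.4·70 + 0.1·170 + 0.5·300 = 195
CE = (195)² = 38025
Risk premium = EV − CE = 49850 − 38025 = 11825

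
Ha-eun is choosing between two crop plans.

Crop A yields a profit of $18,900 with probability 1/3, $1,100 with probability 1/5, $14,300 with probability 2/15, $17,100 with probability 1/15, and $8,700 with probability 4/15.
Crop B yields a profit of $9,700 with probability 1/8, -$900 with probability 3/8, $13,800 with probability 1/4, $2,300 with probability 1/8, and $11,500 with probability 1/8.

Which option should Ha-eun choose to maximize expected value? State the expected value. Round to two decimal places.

Crop A = 1/3 × 18900 + 1/5 × 1100 + 2/15 × 14300 + 1/15 × 17100 + 4/15 × 8700 = 6300 + 220 + 1906.6667 + 1140 + 2320 = 11886.6667
Crop B = 1/8 × 9700 + 3/8 × (-900) + 1/4 × 13800 + 1/8 × 2300 + 1/8 × 11500 = 1212.5 − 337.5 + 3450 + 287.5 + 1437.5 = 6050

Crop A ($11,886.67)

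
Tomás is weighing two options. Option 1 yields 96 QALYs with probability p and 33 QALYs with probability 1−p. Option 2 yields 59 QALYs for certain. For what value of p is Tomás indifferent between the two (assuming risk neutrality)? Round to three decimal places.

p = 0.413

p·96 + (1−p)·33 = 59
63p + 33 = 59
p = (59 − 33) / 63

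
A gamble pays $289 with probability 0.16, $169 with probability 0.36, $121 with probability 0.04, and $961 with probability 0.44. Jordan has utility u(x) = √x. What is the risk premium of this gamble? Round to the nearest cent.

E[u] = 0.16·√289 + 0.36·√169 + 0.04·√121 + 0.44·√961 = 0.16·17 + 0.36·13 + 0.04·11 + 0.44·31 = 21.48
CE = (21.48)² = 461.3904
Risk premium = EV − CE = 534.76 − 461.3904 = 73.3696

$73.37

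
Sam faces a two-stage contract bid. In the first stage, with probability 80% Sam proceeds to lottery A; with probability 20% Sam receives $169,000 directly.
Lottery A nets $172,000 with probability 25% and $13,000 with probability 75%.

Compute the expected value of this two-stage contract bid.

$76,000

EV(A) = 0.25 × 172000 + 0.75 × 13000 = 43000 + 9750 = 52750
Branch B: 169000 (certain)
Overall = 0.8 × 52750 + 0.2 × 169000 = 42200 + 33800 = 76000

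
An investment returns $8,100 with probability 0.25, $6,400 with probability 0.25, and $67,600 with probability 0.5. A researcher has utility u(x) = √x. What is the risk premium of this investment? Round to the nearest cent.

E[u] = 0.25·√8100 + 0.25·√6400 + 0.5·√67600 = 0.25·90 + 0.25·80 + 0.5·260 = 172.5
CE = (172.5)² = 29756.25
Risk premium = EV − CE = 37425 − 29756.25 = 7668.75

$7,668.75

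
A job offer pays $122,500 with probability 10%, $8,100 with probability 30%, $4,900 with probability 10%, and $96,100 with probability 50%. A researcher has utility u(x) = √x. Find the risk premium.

$13,044

E[u] = 0.1·√122500 + 0.3·√8100 + 0.1·√4900 + 0.5·√96100 = 0.1·350 + 0.3·90 + 0.1·70 + 0.5·310 = 224
CE = (224)² = 50176
Risk premium = EV − CE = 63220 − 50176 = 13044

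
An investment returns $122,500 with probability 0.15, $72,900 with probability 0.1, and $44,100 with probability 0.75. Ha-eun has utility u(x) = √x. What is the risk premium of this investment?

E[u] = 0.15·√122500 + 0.1·√72900 + 0.75·√44100 = 0.15·350 + 0.1·270 + 0.75·210 = 237
CE = (237)² = 56169
Risk premium = EV − CE = 58740 − 56169 = 2571

$2,571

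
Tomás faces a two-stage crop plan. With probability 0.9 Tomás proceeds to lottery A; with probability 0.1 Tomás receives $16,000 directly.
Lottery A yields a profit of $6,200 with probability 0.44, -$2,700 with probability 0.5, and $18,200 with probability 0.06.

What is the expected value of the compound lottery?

EV(A) = 0.44 × 6200 + 0.5 × (-2700) + 0.06 × 18200 = 2728 − 1350 + 1092 = 2470
Branch B: 16000 (certain)
Overall = 0.9 × 2470 + 0.1 × 16000 = 2223 + 1600 = 3823

$3,823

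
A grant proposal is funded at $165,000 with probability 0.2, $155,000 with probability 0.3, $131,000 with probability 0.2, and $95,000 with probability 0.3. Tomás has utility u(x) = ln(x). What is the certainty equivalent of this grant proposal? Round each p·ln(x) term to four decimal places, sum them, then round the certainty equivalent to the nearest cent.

E[u] = 0.2·ln(165000) + 0.3·ln(155000) + 0.2·ln(131000) + 0.3·ln(95000) = 2.4027 + 3.5854 + 2.3566 + 3.4385 = 11.7832
CE = e^11.7832 ≈ 131032.41

$131,032.41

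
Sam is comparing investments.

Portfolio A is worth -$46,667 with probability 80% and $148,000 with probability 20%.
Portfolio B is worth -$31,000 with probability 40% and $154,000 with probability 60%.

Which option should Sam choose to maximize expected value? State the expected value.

Portfolio B ($80,000)

Portfolio A = 0.8 × (-46667) + 0.2 × 148000 = -37333.6 + 29600 = -7733.6
Portfolio B = 0.4 × (-31000) + 0.6 × 154000 = -12400 + 92400 = 80000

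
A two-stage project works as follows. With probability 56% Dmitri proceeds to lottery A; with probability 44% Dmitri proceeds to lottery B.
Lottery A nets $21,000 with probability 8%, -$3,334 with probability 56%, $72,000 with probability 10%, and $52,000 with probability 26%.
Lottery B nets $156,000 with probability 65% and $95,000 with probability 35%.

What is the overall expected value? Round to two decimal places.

$70,744.46

EV(A) = 0.08 × 21000 + 0.56 × (-3334) + 0.1 × 72000 + 0.26 × 52000 = 1680 − 1867.04 + 7200 + 13520 = 20532.96
EV(B) = 0.65 × 156000 + 0.35 × 95000 = 101400 + 33250 = 134650
Overall = 0.56 × 20532.96 + 0.44 × 134650 = 11498.4576 + 59246 = 70744.4576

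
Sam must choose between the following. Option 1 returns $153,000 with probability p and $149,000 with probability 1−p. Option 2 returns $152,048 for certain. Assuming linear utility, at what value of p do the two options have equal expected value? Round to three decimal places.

p·153000 + (1−p)·149000 = 152048
4000p + 149000 = 152048
p = (152048 − 149000) / 4000

p = 0.762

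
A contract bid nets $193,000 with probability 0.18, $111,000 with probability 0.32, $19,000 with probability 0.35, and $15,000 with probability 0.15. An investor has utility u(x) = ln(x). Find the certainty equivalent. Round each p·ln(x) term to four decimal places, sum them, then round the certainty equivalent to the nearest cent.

E[u] = 0.18·ln(193000) + 0.32·ln(111000) + 0.35·ln(19000) + 0.15·ln(15000) = 2.1907 + 3.7175 + 3.4483 + 1.4424 = 10.7989
CE = e^10.7989 ≈ 48966.91

$48,966.91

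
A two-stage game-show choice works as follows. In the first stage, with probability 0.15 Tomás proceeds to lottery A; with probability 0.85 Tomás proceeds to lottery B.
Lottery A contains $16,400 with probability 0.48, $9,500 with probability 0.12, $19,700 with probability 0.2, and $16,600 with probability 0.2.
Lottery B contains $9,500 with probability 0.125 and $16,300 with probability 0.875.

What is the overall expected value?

$15,573.30

EV(A) = 0.48 × 16400 + 0.12 × 9500 + 0.2 × 19700 + 0.2 × 16600 = 7872 + 1140 + 3940 + 3320 = 16272
EV(B) = 0.125 × 9500 + 0.875 × 16300 = 1187.5 + 14262.5 = 15450
Overall = 0.15 × 16272 + 0.85 × 15450 = 2440.8 + 13132.5 = 15573.3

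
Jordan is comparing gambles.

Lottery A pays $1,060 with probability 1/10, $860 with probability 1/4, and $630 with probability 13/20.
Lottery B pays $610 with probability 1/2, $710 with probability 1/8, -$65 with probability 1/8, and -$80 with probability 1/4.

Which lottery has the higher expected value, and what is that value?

Lottery A = 1/10 × 1060 + 1/4 × 860 + 13/20 × 630 = 106 + 215 + 409.5 = 730.5
Lottery B = 1/2 × 610 + 1/8 × 710 + 1/8 × (-65) + 1/4 × (-80) = 305 + 88.75 − 8.125 − 20 = 365.625

Lottery A ($730.50)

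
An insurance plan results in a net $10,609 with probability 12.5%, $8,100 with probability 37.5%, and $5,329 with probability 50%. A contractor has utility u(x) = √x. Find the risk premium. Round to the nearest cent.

$118.36

E[u] = 0.125·√10609 + 0.375·√8100 + 0.5·√5329 = 0.125·103 + 0.375·90 + 0.5·73 = 83.125
CE = (83.125)² = 6909.765625
Risk premium = EV − CE = 7028.125 − 6909.765625 = 118.359375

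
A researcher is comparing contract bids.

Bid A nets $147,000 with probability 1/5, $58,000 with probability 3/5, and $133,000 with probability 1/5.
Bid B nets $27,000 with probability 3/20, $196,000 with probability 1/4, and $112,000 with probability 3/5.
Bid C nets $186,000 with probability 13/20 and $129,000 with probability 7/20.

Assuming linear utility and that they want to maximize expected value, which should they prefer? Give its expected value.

Bid C ($166,050)

Bid A = 1/5 × 147000 + 3/5 × 58000 + 1/5 × 133000 = 29400 + 34800 + 26600 = 90800
Bid B = 3/20 × 27000 + 1/4 × 196000 + 3/5 × 112000 = 4050 + 49000 + 67200 = 120250
Bid C = 13/20 × 186000 + 7/20 × 129000 = 120900 + 45150 = 166050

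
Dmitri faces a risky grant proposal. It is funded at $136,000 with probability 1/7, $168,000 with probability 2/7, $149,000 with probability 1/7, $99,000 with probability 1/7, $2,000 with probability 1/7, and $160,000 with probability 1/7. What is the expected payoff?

$126,000

EV = 1/7 × 136000 + 2/7 × 168000 + 1/7 × 149000 + 1/7 × 99000 + 1/7 × 2000 + 1/7 × 160000 = 19428.5714 + 48000 + 21285.7143 + 14142.8571 + 285.7143 + 22857.1429 = 126000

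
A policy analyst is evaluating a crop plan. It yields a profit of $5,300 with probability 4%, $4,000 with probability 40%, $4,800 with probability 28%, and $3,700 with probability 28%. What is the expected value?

$4,192

EV = 0.04 × 5300 + 0.4 × 4000 + 0.28 × 4800 + 0.28 × 3700 = 212 + 1600 + 1344 + 1036 = 4192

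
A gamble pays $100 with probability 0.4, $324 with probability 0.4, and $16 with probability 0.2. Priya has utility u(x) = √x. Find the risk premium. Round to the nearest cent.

E[u] = 0.4·√100 + 0.4·√324 + 0.2·√16 = 0.4·10 + 0.4·18 + 0.2·4 = 12
CE = (12)² = 144
Risk premium = EV − CE = 172.8 − 144 = 28.8

$28.80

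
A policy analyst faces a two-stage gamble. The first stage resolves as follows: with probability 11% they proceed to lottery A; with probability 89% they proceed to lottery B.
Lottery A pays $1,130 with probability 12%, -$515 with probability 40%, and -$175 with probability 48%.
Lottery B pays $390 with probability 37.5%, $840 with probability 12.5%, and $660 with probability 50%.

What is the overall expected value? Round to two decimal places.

$500.33

EV(A) = 0.12 × 1130 + 0.4 × (-515) + 0.48 × (-175) = 135.6 − 206 − 84 = -154.4
EV(B) = 0.375 × 390 + 0.125 × 840 + 0.5 × 660 = 146.25 + 105 + 330 = 581.25
Overall = 0.11 × (-154.4) + 0.89 × 581.25 = -16.984 + 517.3125 = 500.3285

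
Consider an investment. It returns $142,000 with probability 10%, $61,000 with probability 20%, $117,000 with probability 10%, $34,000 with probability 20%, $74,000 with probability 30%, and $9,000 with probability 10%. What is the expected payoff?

EV = 0.1 × 142000 + 0.2 × 61000 + 0.1 × 117000 + 0.2 × 34000 + 0.3 × 74000 + 0.1 × 9000 = 14200 + 12200 + 11700 + 6800 + 22200 + 900 = 68000

$68,000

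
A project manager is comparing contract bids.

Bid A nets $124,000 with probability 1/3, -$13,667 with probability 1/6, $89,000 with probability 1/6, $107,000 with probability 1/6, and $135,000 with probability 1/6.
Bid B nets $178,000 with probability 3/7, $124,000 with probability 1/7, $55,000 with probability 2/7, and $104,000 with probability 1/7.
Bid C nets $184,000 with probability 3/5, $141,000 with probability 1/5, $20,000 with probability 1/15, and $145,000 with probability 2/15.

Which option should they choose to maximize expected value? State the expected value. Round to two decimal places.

Bid C ($159,266.67)

Bid A = 1/3 × 124000 + 1/6 × (-13667) + 1/6 × 89000 + 1/6 × 107000 + 1/6 × 135000 = 41333.3333 − 2277.8333 + 14833.3333 + 17833.3333 + 22500 = 94222.1667
Bid B = 3/7 × 178000 + 1/7 × 124000 + 2/7 × 55000 + 1/7 × 104000 = 76285.7143 + 17714.2857 + 15714.2857 + 14857.1429 = 124571.4286
Bid C = 3/5 × 184000 + 1/5 × 141000 + 1/15 × 20000 + 2/15 × 145000 = 110400 + 28200 + 1333.3333 + 19333.3333 = 159266.6667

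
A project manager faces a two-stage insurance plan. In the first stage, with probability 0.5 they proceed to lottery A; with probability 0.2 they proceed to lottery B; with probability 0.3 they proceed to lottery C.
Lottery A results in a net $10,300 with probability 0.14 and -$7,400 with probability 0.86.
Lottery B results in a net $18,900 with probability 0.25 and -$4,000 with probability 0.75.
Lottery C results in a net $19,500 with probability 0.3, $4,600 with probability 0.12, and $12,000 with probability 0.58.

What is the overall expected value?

EV(A) = 0.14 × 10300 + 0.86 × (-7400) = 1442 − 6364 = -4922
EV(B) = 0.25 × 18900 + 0.75 × (-4000) = 4725 − 3000 = 1725
EV(C) = 0.3 × 19500 + 0.12 × 4600 + 0.58 × 12000 = 5850 + 552 + 6960 = 13362
Overall = 0.5 × (-4922) + 0.2 × 1725 + 0.3 × 13362 = -2461 + 345 + 4008.6 = 1892.6

$1,892.60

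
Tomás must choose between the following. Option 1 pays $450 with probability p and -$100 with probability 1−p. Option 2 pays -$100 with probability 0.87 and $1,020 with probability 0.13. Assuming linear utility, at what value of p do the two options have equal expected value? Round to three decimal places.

EV(Option 2) = 0.87 × (-100) + 0.13 × 1020 = -87 + 132.6 = 45.6
p·450 + (1−p)·(-100) = 45.6
550p − 100 = 45.6
p = (45.6 + 100) / 550

p = 0.265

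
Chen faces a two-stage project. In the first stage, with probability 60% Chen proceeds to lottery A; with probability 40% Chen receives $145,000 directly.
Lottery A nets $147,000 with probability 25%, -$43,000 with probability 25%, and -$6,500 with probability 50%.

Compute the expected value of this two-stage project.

$71,650

EV(A) = 0.25 × 147000 + 0.25 × (-43000) + 0.5 × (-6500) = 36750 − 10750 − 3250 = 22750
Branch B: 145000 (certain)
Overall = 0.6 × 22750 + 0.4 × 145000 = 13650 + 58000 = 71650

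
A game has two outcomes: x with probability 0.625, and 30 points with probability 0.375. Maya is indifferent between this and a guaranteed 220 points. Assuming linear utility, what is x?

0.625·x + 0.375·30 = 220
0.625·x = 220 − 11.25 = 208.75
x = 208.75 / 0.625 = 334

x = 334 points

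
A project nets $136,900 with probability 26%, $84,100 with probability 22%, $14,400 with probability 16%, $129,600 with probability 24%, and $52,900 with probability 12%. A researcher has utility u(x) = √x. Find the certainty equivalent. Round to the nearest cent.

E[u] = 0.26·√136900 + 0.22·√84100 + 0.16·√14400 + 0.24·√129600 + 0.12·√52900 = 0.26·370 + 0.22·290 + 0.16·120 + 0.24·360 + 0.12·230 = 293.2
CE = (293.2)² = 85966.24

$85,966.24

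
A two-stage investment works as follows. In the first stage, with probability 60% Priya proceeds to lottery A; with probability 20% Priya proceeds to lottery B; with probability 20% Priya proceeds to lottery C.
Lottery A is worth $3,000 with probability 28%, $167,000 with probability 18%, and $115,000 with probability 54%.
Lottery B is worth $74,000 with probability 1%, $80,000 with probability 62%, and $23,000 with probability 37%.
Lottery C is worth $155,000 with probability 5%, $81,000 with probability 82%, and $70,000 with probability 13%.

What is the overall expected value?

$84,224

EV(A) = 0.28 × 3000 + 0.18 × 167000 + 0.54 × 115000 = 840 + 30060 + 62100 = 93000
EV(B) = 0.01 × 74000 + 0.62 × 80000 + 0.37 × 23000 = 740 + 49600 + 8510 = 58850
EV(C) = 0.05 × 155000 + 0.82 × 81000 + 0.13 × 70000 = 7750 + 66420 + 9100 = 83270
Overall = 0.6 × 93000 + 0.2 × 58850 + 0.2 × 83270 = 55800 + 11770 + 16654 = 84224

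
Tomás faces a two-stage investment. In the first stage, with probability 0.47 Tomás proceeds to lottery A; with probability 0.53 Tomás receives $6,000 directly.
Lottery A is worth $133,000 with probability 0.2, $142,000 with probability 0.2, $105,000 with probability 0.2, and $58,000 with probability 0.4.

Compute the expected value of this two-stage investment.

$49,804

EV(A) = 0.2 × 133000 + 0.2 × 142000 + 0.2 × 105000 + 0.4 × 58000 = 26600 + 28400 + 21000 + 23200 = 99200
Branch B: 6000 (certain)
Overall = 0.47 × 99200 + 0.53 × 6000 = 46624 + 3180 = 49804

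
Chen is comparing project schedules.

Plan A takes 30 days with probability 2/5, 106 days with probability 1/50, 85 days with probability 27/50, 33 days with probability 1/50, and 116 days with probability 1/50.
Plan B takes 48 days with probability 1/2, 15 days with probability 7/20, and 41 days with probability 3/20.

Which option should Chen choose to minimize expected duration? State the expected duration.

Plan A = 2/5 × 30 + 1/50 × 106 + 27/50 × 85 + 1/50 × 33 + 1/50 × 116 = 12 + 2.12 + 45.9 + 0.66 + 2.32 = 63
Plan B = 1/2 × 48 + 7/20 × 15 + 3/20 × 41 = 24 + 5.25 + 6.15 = 35.4

Plan B (35.4 days)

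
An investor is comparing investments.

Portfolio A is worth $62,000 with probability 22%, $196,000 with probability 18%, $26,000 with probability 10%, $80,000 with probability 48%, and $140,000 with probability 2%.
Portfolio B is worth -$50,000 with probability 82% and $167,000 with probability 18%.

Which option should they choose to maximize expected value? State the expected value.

Portfolio A ($92,720)

Portfolio A = 0.22 × 62000 + 0.18 × 196000 + 0.1 × 26000 + 0.48 × 80000 + 0.02 × 140000 = 13640 + 35280 + 2600 + 38400 + 2800 = 92720
Portfolio B = 0.82 × (-50000) + 0.18 × 167000 = -41000 + 30060 = -10940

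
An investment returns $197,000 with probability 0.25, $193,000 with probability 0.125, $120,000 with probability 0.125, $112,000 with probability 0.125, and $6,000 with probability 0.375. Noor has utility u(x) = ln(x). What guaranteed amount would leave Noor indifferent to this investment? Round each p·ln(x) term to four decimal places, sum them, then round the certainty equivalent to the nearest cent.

E[u] = 0.25·ln(197000) + 0.125·ln(193000) + 0.125·ln(120000) + 0.125·ln(112000) + 0.375·ln(6000) = 3.0477 + 1.5213 + 1.4619 + 1.4533 + 3.2623 = 10.7465
CE = e^10.7465 ≈ 46467.11

$46,467.11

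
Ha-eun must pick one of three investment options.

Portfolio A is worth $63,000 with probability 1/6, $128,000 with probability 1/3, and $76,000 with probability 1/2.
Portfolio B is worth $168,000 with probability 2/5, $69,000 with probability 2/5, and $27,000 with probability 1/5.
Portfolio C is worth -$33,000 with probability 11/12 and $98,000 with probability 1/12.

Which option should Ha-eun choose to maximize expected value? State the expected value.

Portfolio B ($100,200)

Portfolio A = 1/6 × 63000 + 1/3 × 128000 + 1/2 × 76000 = 10500 + 42666.6667 + 38000 = 91166.6667
Portfolio B = 2/5 × 168000 + 2/5 × 69000 + 1/5 × 27000 = 67200 + 27600 + 5400 = 100200
Portfolio C = 11/12 × (-33000) + 1/12 × 98000 = -30250 + 8166.6667 = -22083.3333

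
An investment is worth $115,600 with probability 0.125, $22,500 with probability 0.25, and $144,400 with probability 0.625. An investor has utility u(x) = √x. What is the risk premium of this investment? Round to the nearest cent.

$9,518.75

E[u] = 0.125·√115600 + 0.25·√22500 + 0.625·√144400 = 0.125·340 + 0.25·150 + 0.625·380 = 317.5
CE = (317.5)² = 100806.25
Risk premium = EV − CE = 110325 − 100806.25 = 9518.75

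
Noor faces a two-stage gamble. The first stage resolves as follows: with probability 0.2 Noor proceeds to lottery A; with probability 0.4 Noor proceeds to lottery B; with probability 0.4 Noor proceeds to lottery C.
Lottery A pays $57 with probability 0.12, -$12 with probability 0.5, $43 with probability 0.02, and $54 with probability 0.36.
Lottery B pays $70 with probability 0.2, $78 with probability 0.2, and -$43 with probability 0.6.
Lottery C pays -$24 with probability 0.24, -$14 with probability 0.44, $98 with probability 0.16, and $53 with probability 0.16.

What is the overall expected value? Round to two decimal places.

EV(A) = 0.12 × 57 + 0.5 × (-12) + 0.02 × 43 + 0.36 × 54 = 6.84 − 6 + 0.86 + 19.44 = 21.14
EV(B) = 0.2 × 70 + 0.2 × 78 + 0.6 × (-43) = 14 + 15.6 − 25.8 = 3.8
EV(C) = 0.24 × (-24) + 0.44 × (-14) + 0.16 × 98 + 0.16 × 53 = -5.76 − 6.16 + 15.68 + 8.48 = 12.24
Overall = 0.2 × 21.14 + 0.4 × 3.8 + 0.4 × 12.24 = 4.228 + 1.52 + 4.896 = 10.644

$10.64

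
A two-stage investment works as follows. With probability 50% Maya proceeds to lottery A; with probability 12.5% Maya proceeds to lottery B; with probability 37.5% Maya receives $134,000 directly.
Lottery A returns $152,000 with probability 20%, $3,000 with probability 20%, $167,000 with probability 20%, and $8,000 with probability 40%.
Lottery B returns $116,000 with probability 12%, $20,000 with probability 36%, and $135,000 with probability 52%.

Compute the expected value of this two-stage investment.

EV(A) = 0.2 × 152000 + 0.2 × 3000 + 0.2 × 167000 + 0.4 × 8000 = 30400 + 600 + 33400 + 3200 = 67600
EV(B) = 0.12 × 116000 + 0.36 × 20000 + 0.52 × 135000 = 13920 + 7200 + 70200 = 91320
Branch C: 134000 (certain)
Overall = 0.5 × 67600 + 0.125 × 91320 + 0.375 × 134000 = 33800 + 11415 + 50250 = 95465

$95,465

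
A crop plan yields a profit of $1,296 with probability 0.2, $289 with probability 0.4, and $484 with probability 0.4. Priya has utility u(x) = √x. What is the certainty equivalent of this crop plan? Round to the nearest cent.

$519.84

E[u] = 0.2·√1296 + 0.4·√289 + 0.4·√484 = 0.2·36 + 0.4·17 + 0.4·22 = 22.8
CE = (22.8)² = 519.84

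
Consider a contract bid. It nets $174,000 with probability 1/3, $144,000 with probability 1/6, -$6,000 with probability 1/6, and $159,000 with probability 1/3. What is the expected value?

$134,000

EV = 1/3 × 174000 + 1/6 × 144000 + 1/6 × (-6000) + 1/3 × 159000 = 58000 + 24000 − 1000 + 53000 = 134000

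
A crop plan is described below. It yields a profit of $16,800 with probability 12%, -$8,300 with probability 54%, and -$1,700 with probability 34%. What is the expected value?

EV = 0.12 × 16800 + 0.54 × (-8300) + 0.34 × (-1700) = 2016 − 4482 − 578 = -3044

-$3,044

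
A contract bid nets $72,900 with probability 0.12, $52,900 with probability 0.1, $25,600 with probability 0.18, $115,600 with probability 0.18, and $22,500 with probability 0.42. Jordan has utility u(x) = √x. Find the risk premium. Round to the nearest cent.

E[u] = 0.12·√72900 + 0.1·√52900 + 0.18·√25600 + 0.18·√115600 + 0.42·√22500 = 0.12·270 + 0.1·230 + 0.18·160 + 0.18·340 + 0.42·150 = 208.4
CE = (208.4)² = 43430.56
Risk premium = EV − CE = 48904 − 43430.56 = 5473.44

$5,473.44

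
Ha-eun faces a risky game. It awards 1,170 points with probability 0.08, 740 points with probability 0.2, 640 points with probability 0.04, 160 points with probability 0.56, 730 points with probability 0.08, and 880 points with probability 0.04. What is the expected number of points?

450.4 points

EV = 0.08 × 1170 + 0.2 × 740 + 0.04 × 640 + 0.56 × 160 + 0.08 × 730 + 0.04 × 880 = 93.6 + 148 + 25.6 + 89.6 + 58.4 + 35.2 = 450.4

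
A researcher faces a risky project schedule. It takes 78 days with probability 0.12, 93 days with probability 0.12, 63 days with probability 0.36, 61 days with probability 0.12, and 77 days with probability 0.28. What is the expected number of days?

EV = 0.12 × 78 + 0.12 × 93 + 0.36 × 63 + 0.12 × 61 + 0.28 × 77 = 9.36 + 11.16 + 22.68 + 7.32 + 21.56 = 72.08

72.08 days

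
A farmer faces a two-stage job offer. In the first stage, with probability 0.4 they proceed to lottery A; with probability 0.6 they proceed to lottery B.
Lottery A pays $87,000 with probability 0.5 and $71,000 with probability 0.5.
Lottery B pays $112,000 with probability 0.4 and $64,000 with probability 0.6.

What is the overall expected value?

EV(A) = 0.5 × 87000 + 0.5 × 71000 = 43500 + 35500 = 79000
EV(B) = 0.4 × 112000 + 0.6 × 64000 = 44800 + 38400 = 83200
Overall = 0.4 × 79000 + 0.6 × 83200 = 31600 + 49920 = 81520

$81,520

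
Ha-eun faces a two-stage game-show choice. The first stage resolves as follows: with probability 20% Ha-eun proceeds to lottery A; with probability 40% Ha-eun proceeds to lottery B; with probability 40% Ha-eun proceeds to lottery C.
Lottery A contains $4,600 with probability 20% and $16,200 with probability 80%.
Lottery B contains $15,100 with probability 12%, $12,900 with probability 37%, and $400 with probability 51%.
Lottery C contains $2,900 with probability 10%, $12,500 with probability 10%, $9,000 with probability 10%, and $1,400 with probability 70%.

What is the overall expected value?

$6,859.60

EV(A) = 0.2 × 4600 + 0.8 × 16200 = 920 + 12960 = 13880
EV(B) = 0.12 × 15100 + 0.37 × 12900 + 0.51 × 400 = 1812 + 4773 + 204 = 6789
EV(C) = 0.1 × 2900 + 0.1 × 12500 + 0.1 × 9000 + 0.7 × 1400 = 290 + 1250 + 900 + 980 = 3420
Overall = 0.2 × 13880 + 0.4 × 6789 + 0.4 × 3420 = 2776 + 2715.6 + 1368 = 6859.6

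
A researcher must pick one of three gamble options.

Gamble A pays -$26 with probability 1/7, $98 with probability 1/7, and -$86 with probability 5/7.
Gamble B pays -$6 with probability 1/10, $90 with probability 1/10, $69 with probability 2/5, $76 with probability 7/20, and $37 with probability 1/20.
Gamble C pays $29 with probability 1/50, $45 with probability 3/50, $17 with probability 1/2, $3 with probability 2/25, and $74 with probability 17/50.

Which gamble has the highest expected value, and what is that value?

Gamble A = 1/7 × (-26) + 1/7 × 98 + 5/7 × (-86) = -3.7143 + 14 − 61.4286 = -51.1429
Gamble B = 1/10 × (-6) + 1/10 × 90 + 2/5 × 69 + 7/20 × 76 + 1/20 × 37 = -0.6 + 9 + 27.6 + 26.6 + 1.85 = 64.45
Gamble C = 1/50 × 29 + 3/50 × 45 + 1/2 × 17 + 2/25 × 3 + 17/50 × 74 = 0.58 + 2.7 + 8.5 + 0.24 + 25.16 = 37.18

Gamble B ($64.45)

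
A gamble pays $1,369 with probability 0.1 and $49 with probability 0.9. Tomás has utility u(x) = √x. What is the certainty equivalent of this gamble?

$100

E[u] = 0.1·√1369 + 0.9·√49 = 0.1·37 + 0.9·7 = 10
CE = (10)² = 100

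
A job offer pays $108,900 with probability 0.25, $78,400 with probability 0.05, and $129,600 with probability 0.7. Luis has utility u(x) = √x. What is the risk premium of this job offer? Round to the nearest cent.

E[u] = 0.25·√108900 + 0.05·√78400 + 0.7·√129600 = 0.25·330 + 0.05·280 + 0.7·360 = 348.5
CE = (348.5)² = 121452.25
Risk premium = EV − CE = 121865 − 121452.25 = 412.75

$412.75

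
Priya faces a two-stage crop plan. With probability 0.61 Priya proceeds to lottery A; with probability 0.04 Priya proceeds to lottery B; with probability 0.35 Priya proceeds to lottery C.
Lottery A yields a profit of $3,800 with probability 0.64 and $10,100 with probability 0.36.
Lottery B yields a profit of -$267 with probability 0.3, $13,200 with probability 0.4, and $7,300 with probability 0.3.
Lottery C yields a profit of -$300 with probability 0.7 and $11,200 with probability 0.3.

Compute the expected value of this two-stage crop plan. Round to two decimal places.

$5,099.58

EV(A) = 0.64 × 3800 + 0.36 × 10100 = 2432 + 3636 = 6068
EV(B) = 0.3 × (-267) + 0.4 × 13200 + 0.3 × 7300 = -80.1 + 5280 + 2190 = 7389.9
EV(C) = 0.7 × (-300) + 0.3 × 11200 = -210 + 3360 = 3150
Overall = 0.61 × 6068 + 0.04 × 7389.9 + 0.35 × 3150 = 3701.48 + 295.596 + 1102.5 = 5099.576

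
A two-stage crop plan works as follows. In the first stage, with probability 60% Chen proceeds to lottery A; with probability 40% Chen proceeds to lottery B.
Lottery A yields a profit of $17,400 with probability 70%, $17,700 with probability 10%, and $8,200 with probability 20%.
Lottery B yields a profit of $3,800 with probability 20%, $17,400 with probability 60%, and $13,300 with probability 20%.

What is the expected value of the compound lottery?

EV(A) = 0.7 × 17400 + 0.1 × 17700 + 0.2 × 8200 = 12180 + 1770 + 1640 = 15590
EV(B) = 0.2 × 3800 + 0.6 × 17400 + 0.2 × 13300 = 760 + 10440 + 2660 = 13860
Overall = 0.6 × 15590 + 0.4 × 13860 = 9354 + 5544 = 14898

$14,898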